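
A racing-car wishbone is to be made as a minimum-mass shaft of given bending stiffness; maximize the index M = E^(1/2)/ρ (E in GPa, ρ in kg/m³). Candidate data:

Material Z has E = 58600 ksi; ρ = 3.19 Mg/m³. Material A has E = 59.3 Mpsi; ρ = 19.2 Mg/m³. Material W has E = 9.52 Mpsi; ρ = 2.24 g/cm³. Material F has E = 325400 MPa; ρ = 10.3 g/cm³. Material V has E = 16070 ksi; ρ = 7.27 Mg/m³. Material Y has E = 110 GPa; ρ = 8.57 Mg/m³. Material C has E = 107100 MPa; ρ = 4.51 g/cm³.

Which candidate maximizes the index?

Putting every candidate on a common basis:
  material Z: E = 404.0 GPa, ρ = 3190 kg/m³
  material A: E = 408.9 GPa, ρ = 19200 kg/m³
  material W: E = 65.64 GPa, ρ = 2240 kg/m³
  material F: E = 325.4 GPa, ρ = 10300 kg/m³
  material V: E = 110.8 GPa, ρ = 7270 kg/m³
  material Y: E = 110.0 GPa, ρ = 8570 kg/m³
  material C: E = 107.1 GPa, ρ = 4510 kg/m³
  material Z: M = 6.30×10⁻³
  material W: M = 3.62×10⁻³
  material C: M = 2.29×10⁻³
  material F: M = 1.75×10⁻³
  material V: M = 1.45×10⁻³
  material Y: M = 1.22×10⁻³
  material A: M = 1.05×10⁻³
Highest index: material Z.

material Z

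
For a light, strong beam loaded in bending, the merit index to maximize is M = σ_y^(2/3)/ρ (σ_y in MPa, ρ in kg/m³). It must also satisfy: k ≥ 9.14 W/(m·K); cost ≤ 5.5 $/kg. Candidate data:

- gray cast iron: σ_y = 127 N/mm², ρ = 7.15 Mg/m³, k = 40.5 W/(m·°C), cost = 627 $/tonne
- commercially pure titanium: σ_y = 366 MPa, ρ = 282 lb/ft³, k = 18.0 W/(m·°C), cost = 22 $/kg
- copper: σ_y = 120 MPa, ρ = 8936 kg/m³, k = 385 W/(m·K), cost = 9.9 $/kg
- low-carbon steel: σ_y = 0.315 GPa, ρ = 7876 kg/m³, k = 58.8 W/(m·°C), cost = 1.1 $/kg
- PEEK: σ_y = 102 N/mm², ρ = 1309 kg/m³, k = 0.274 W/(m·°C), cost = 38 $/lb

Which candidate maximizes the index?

Screen on constraints: k ≥ 9.14 W/(m·K); cost ≤ 5.5 $/kg. Survivors: gray cast iron, low-carbon steel.
Convert each candidate to consistent units, then evaluate M:
  gray cast iron: σ_y = 127.0 MPa, ρ = 7150 kg/m³
  low-carbon steel: σ_y = 315.0 MPa, ρ = 7876 kg/m³
  low-carbon steel: M = 5.88×10⁻³
  gray cast iron: M = 3.53×10⁻³
Low-carbon steel ranks first.

low-carbon steel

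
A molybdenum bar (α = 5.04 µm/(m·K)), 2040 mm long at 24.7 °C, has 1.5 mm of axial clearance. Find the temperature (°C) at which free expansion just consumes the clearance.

α·L₀·ΔT = 1.5 mm ⇒ ΔT = 1.5 / (5.04×10⁻⁶ × 2040.0) = 145.9 K.
T = 24.7 + 145.9 = 170.6 °C.

171 °C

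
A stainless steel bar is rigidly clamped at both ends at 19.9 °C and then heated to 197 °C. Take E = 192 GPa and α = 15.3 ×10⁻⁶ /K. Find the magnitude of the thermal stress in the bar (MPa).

520 MPa

ΔT = 177.1 K. Constrained thermal stress σ = E·α·ΔT = 192.0×10³ MPa × 15.3×10⁻⁶ × 177.1 = 520 MPa (compressive).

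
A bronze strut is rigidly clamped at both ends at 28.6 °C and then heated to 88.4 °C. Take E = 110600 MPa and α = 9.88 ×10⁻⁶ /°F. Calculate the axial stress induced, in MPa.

118 MPa

E = 110600 MPa = 110.6 GPa.
α = 9.88×10⁻⁶/°F × 9/5 = 17.8×10⁻⁶/K.
ΔT = 59.80 K. Constrained thermal stress σ = E·α·ΔT = 110.6×10³ MPa × 17.8×10⁻⁶ × 59.80 = 118 MPa (compressive).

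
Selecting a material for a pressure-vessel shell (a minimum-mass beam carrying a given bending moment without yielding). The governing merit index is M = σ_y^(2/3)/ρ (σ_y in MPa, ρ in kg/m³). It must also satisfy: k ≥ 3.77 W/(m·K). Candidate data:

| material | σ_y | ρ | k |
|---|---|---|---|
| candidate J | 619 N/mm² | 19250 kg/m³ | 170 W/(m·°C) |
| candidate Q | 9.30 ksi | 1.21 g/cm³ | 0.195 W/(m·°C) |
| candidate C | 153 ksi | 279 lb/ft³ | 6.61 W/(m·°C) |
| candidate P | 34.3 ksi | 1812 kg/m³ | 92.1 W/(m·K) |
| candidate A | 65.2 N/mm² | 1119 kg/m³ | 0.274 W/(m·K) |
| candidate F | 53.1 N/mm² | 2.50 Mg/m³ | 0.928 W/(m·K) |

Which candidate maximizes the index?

Screen on constraints: k ≥ 3.77 W/(m·K). Survivors: candidate J, candidate C, candidate P.
After converting to SI:
  candidate J: σ_y = 619.0 MPa, ρ = 19250 kg/m³
  candidate C: σ_y = 1055 MPa, ρ = 4469 kg/m³
  candidate P: σ_y = 236.5 MPa, ρ = 1812 kg/m³
  candidate C: M = 23.2×10⁻³
  candidate P: M = 21.1×10⁻³
  candidate J: M = 3.77×10⁻³
Candidate C ranks first.

candidate C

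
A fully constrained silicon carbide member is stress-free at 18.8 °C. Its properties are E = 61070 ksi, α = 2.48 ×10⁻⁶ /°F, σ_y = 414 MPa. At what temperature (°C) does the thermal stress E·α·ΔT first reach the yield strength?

E = 61070 ksi = 421.1 GPa.
α = 2.48×10⁻⁶/°F × 9/5 = 4.46×10⁻⁶/K.
E·α·ΔT = 414.0 MPa ⇒ ΔT = 414.0 / (421.1×10³ × 4.46×10⁻⁶) = 220.3 K.
T = 18.8 + 220.3 = 239.1 °C.

239 °C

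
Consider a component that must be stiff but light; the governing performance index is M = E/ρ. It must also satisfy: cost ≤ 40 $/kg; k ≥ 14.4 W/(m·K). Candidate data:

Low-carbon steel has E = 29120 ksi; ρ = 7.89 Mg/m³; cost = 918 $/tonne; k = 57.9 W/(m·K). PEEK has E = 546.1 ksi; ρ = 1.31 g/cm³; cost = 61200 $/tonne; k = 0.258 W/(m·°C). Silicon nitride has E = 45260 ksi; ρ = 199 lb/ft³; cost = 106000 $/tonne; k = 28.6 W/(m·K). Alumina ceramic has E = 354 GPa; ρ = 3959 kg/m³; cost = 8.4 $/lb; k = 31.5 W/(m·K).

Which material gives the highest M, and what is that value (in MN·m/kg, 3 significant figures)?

Screen on constraints: cost ≤ 40 $/kg; k ≥ 14.4 W/(m·K). Survivors: low-carbon steel, alumina ceramic.
Putting every candidate on a common basis:
  low-carbon steel: E = 200.8 GPa, ρ = 7890 kg/m³
  alumina ceramic: E = 354.0 GPa, ρ = 3959 kg/m³
  alumina ceramic: M = 89.4 MN·m/kg
  low-carbon steel: M = 25.4 MN·m/kg
The maximum is for alumina ceramic.

alumina ceramic, M = 89.4 MN·m/kg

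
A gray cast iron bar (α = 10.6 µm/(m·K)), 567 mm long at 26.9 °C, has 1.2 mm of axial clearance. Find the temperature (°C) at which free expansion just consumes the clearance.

227 °C

α·L₀·ΔT = 1.2 mm ⇒ ΔT = 1.2 / (10.6×10⁻⁶ × 567.0) = 199.7 K.
T = 26.9 + 199.7 = 226.6 °C.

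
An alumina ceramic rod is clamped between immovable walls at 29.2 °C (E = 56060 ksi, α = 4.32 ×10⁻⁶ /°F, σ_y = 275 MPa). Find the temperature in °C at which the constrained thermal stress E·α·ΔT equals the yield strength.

E = 56060 ksi = 386.5 GPa.
α = 4.32×10⁻⁶/°F × 9/5 = 7.78×10⁻⁶/K.
E·α·ΔT = 275.0 MPa ⇒ ΔT = 275.0 / (386.5×10³ × 7.78×10⁻⁶) = 91.50 K.
T = 29.2 + 91.50 = 120.7 °C.

121 °C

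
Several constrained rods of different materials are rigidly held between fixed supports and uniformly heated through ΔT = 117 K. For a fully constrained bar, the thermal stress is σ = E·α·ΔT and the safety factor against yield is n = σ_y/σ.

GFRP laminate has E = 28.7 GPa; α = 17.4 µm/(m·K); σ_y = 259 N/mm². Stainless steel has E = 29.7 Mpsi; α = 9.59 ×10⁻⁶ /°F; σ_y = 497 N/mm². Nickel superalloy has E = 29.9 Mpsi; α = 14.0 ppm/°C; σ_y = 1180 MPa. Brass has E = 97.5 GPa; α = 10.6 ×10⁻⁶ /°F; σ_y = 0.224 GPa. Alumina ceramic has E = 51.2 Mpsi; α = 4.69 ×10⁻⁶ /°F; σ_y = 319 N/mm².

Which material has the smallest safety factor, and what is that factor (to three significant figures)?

alumina ceramic, n = 0.915

Per material, after unit conversion:
  GFRP laminate: E = 28.70, α = 17.4, σ_y = 259.0 → σ = 58.4 MPa, n = 4.43
  stainless steel: E = 204.8, α = 17.3, σ_y = 497.0 → σ = 414 MPa, n = 1.20
  nickel superalloy: E = 206.2, α = 14.0, σ_y = 1180 → σ = 338 MPa, n = 3.49
  brass: E = 97.50, α = 19.1, σ_y = 224.0 → σ = 218 MPa, n = 1.03
  alumina ceramic: E = 353.0, α = 8.44, σ_y = 319.0 → σ = 349 MPa, n = 0.915
Smallest n: alumina ceramic with n = 0.915.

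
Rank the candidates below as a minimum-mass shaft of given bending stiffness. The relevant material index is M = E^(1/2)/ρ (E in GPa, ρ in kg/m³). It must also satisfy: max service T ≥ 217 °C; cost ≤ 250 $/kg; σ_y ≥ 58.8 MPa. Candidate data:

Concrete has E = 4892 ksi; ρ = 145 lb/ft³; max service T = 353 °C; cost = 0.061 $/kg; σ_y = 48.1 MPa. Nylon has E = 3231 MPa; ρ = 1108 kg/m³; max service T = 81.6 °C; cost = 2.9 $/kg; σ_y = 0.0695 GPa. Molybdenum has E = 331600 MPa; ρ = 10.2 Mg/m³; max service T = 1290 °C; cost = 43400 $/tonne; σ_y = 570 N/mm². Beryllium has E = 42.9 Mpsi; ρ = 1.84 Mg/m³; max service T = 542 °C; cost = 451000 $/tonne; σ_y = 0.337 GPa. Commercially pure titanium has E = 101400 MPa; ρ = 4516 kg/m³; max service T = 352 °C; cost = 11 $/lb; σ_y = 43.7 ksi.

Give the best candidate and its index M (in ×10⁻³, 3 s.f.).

commercially pure titanium, M = 2.23×10⁻³

Screen on constraints: max service T ≥ 217 °C; cost ≤ 250 $/kg; σ_y ≥ 58.8 MPa. Survivors: molybdenum, commercially pure titanium.
Putting every candidate on a common basis:
  molybdenum: E = 331.6 GPa, ρ = 10200 kg/m³
  commercially pure titanium: E = 101.4 GPa, ρ = 4516 kg/m³
  commercially pure titanium: M = 2.23×10⁻³
  molybdenum: M = 1.79×10⁻³
The maximum is for commercially pure titanium.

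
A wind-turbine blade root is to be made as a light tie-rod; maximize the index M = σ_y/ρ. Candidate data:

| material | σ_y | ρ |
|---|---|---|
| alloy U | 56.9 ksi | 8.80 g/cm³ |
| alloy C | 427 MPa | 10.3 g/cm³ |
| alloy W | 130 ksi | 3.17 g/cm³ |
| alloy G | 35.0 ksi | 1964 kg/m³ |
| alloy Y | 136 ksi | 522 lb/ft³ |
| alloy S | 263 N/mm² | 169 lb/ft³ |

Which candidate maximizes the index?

Putting every candidate on a common basis:
  alloy U: σ_y = 392.3 MPa, ρ = 8800 kg/m³
  alloy C: σ_y = 427.0 MPa, ρ = 10300 kg/m³
  alloy W: σ_y = 896.3 MPa, ρ = 3170 kg/m³
  alloy G: σ_y = 241.3 MPa, ρ = 1964 kg/m³
  alloy Y: σ_y = 937.7 MPa, ρ = 8362 kg/m³
  alloy S: σ_y = 263.0 MPa, ρ = 2707 kg/m³
  alloy W: M = 283 kN·m/kg
  alloy G: M = 123 kN·m/kg
  alloy Y: M = 112 kN·m/kg
  alloy S: M = 97.2 kN·m/kg
  alloy U: M = 44.6 kN·m/kg
  alloy C: M = 41.5 kN·m/kg
Alloy W ranks first.

alloy W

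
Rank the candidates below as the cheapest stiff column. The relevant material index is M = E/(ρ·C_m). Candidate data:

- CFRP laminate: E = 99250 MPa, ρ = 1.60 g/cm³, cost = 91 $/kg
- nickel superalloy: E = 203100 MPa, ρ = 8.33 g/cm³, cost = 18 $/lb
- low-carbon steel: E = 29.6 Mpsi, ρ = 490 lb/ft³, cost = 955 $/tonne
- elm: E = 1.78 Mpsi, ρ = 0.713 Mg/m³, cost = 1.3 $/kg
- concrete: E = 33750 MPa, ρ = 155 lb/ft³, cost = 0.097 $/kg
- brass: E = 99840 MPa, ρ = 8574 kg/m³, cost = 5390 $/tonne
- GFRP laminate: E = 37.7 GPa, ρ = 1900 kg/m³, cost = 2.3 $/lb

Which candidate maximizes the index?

concrete

Convert each candidate to consistent units, then evaluate M:
  CFRP laminate: E = 99.25 GPa, ρ = 1600 kg/m³, cost = 91.00 $/kg
  nickel superalloy: E = 203.1 GPa, ρ = 8330 kg/m³, cost = 39.68 $/kg
  low-carbon steel: E = 204.1 GPa, ρ = 7849 kg/m³, cost = 0.9550 $/kg
  elm: E = 12.27 GPa, ρ = 713.0 kg/m³, cost = 1.300 $/kg
  concrete: E = 33.75 GPa, ρ = 2483 kg/m³, cost = 0.09700 $/kg
  brass: E = 99.84 GPa, ρ = 8574 kg/m³, cost = 5.390 $/kg
  GFRP laminate: E = 37.70 GPa, ρ = 1900 kg/m³, cost = 5.071 $/kg
  concrete: M = 140 MN·m per $
  low-carbon steel: M = 27.2 MN·m per $
  elm: M = 13.2 MN·m per $
  GFRP laminate: M = 3.91 MN·m per $
  brass: M = 2.16 MN·m per $
  CFRP laminate: M = 0.682 MN·m per $
  nickel superalloy: M = 0.614 MN·m per $
Concrete has the largest M.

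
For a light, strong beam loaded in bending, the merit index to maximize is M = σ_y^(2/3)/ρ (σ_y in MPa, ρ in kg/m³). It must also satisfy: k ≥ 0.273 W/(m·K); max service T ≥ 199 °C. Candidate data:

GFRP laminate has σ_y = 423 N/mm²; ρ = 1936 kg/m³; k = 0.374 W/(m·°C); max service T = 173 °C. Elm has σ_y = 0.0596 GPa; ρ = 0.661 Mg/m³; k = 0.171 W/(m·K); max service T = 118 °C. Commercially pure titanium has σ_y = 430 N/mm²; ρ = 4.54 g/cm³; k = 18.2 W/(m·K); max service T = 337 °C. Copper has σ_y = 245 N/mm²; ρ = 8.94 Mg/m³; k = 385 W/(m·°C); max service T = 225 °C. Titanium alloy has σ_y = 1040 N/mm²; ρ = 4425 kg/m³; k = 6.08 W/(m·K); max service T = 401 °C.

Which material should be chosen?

titanium alloy

Screen on constraints: k ≥ 0.273 W/(m·K); max service T ≥ 199 °C. Survivors: commercially pure titanium, copper, titanium alloy.
In SI units:
  commercially pure titanium: σ_y = 430.0 MPa, ρ = 4540 kg/m³
  copper: σ_y = 245.0 MPa, ρ = 8940 kg/m³
  titanium alloy: σ_y = 1040 MPa, ρ = 4425 kg/m³
  titanium alloy: M = 23.2×10⁻³
  commercially pure titanium: M = 12.5×10⁻³
  copper: M = 4.38×10⁻³
The maximum is for titanium alloy.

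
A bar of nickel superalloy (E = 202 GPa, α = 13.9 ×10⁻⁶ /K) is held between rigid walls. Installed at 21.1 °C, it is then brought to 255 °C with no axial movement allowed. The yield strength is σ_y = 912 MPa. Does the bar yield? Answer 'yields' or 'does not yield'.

does not yield

ΔT = 233.9 K. Constrained thermal stress σ = E·α·ΔT = 202.0×10³ MPa × 13.9×10⁻⁶ × 233.9 = 657 MPa (compressive).
Compare to σ_y = 912 MPa: σ < σ_y, so it does not yield.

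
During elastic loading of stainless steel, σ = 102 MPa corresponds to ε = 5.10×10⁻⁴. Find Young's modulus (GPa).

E = σ/ε = 102 MPa / 5.10×10⁻⁴ = 200000 MPa = 200 GPa.

200 GPa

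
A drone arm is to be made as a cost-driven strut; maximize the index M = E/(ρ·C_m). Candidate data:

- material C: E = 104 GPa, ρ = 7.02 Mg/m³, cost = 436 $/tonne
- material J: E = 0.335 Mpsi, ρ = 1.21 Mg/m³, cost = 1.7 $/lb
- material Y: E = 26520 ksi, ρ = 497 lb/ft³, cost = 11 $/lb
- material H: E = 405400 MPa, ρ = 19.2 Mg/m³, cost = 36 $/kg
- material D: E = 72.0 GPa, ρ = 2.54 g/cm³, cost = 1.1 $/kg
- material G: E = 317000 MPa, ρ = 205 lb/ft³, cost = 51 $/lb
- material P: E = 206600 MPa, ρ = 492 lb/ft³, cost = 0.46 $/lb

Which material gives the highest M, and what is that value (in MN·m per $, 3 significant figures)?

material C, M = 34.0 MN·m per $

In SI units:
  material C: E = 104.0 GPa, ρ = 7020 kg/m³, cost = 0.4360 $/kg
  material J: E = 2.310 GPa, ρ = 1210 kg/m³, cost = 3.748 $/kg
  material Y: E = 182.8 GPa, ρ = 7961 kg/m³, cost = 24.25 $/kg
  material H: E = 405.4 GPa, ρ = 19200 kg/m³, cost = 36.00 $/kg
  material D: E = 72.00 GPa, ρ = 2540 kg/m³, cost = 1.100 $/kg
  material G: E = 317.0 GPa, ρ = 3284 kg/m³, cost = 112.4 $/kg
  material P: E = 206.6 GPa, ρ = 7881 kg/m³, cost = 1.014 $/kg
  material C: M = 34.0 MN·m per $
  material P: M = 25.8 MN·m per $
  material D: M = 25.8 MN·m per $
  material Y: M = 0.947 MN·m per $
  material G: M = 0.859 MN·m per $
  material H: M = 0.587 MN·m per $
  material J: M = 0.509 MN·m per $
The maximum is for material C.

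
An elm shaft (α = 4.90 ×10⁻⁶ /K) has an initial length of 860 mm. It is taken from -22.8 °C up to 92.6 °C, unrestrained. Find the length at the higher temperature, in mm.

ΔT = 92.6 − (-22.8) = 115.4 K.
ΔL = α·L₀·ΔT = 4.90×10⁻⁶ × 860 mm × 115.4 K = 0.486 mm.
L = L₀ + ΔL = 860 + 0.486 = 860.49 mm.

860.49 mm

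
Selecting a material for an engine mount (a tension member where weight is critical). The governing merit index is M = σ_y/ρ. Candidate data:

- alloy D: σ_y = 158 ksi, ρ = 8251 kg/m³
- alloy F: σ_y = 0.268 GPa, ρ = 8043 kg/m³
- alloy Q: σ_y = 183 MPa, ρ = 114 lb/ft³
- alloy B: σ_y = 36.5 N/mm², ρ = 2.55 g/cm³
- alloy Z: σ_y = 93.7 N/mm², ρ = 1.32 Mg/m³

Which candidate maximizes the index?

alloy D

Putting every candidate on a common basis:
  alloy D: σ_y = 1089 MPa, ρ = 8251 kg/m³
  alloy F: σ_y = 268.0 MPa, ρ = 8043 kg/m³
  alloy Q: σ_y = 183.0 MPa, ρ = 1826 kg/m³
  alloy B: σ_y = 36.50 MPa, ρ = 2550 kg/m³
  alloy Z: σ_y = 93.70 MPa, ρ = 1320 kg/m³
  alloy D: M = 132 kN·m/kg
  alloy Q: M = 100 kN·m/kg
  alloy Z: M = 71.0 kN·m/kg
  alloy F: M = 33.3 kN·m/kg
  alloy B: M = 14.3 kN·m/kg
The maximum is for alloy D.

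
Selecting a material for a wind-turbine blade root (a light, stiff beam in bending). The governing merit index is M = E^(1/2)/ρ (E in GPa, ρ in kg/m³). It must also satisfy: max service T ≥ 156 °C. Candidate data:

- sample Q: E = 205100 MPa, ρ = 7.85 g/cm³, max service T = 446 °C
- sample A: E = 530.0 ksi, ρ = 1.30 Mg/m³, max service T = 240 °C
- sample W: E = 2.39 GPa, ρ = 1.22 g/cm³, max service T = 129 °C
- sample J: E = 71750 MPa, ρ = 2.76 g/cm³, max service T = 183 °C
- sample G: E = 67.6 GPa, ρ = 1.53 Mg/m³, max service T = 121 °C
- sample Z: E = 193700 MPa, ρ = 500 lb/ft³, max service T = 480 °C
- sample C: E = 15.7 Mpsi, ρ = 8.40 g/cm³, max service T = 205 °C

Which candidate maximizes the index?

sample J

Screen on constraints: max service T ≥ 156 °C. Survivors: sample Q, sample A, sample J, sample Z, sample C.
Normalizing units and computing the index:
  sample Q: E = 205.1 GPa, ρ = 7850 kg/m³
  sample A: E = 3.654 GPa, ρ = 1300 kg/m³
  sample J: E = 71.75 GPa, ρ = 2760 kg/m³
  sample Z: E = 193.7 GPa, ρ = 8009 kg/m³
  sample C: E = 108.2 GPa, ρ = 8400 kg/m³
  sample J: M = 3.07×10⁻³
  sample Q: M = 1.82×10⁻³
  sample Z: M = 1.74×10⁻³
  sample A: M = 1.47×10⁻³
  sample C: M = 1.24×10⁻³
The maximum is for sample J.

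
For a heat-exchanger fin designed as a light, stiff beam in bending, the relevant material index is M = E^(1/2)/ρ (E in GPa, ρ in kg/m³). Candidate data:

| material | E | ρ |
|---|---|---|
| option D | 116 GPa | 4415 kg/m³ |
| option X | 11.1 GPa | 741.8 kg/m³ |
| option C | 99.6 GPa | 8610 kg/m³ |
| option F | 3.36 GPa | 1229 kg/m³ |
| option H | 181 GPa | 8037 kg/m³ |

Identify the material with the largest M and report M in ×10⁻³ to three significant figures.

option X, M = 4.49×10⁻³

Computing M directly (units already consistent):
  option X: M = 4.49×10⁻³
  option D: M = 2.44×10⁻³
  option H: M = 1.67×10⁻³
  option F: M = 1.49×10⁻³
  option C: M = 1.16×10⁻³
Highest index: option X.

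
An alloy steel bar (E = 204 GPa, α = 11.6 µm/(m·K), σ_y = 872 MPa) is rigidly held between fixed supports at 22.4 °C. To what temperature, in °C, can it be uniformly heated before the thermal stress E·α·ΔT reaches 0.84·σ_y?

332 °C

E·α·ΔT = 732.5 MPa ⇒ ΔT = 732.5 / (204.0×10³ × 11.6×10⁻⁶) = 309.5 K.
T = 22.4 + 309.5 = 331.9 °C.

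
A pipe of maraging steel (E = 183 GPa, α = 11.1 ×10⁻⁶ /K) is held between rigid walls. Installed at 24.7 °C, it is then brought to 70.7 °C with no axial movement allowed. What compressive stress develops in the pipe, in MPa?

ΔT = 46.00 K. Constrained thermal stress σ = E·α·ΔT = 183.0×10³ MPa × 11.1×10⁻⁶ × 46.00 = 93.4 MPa (compressive).

93.4 MPa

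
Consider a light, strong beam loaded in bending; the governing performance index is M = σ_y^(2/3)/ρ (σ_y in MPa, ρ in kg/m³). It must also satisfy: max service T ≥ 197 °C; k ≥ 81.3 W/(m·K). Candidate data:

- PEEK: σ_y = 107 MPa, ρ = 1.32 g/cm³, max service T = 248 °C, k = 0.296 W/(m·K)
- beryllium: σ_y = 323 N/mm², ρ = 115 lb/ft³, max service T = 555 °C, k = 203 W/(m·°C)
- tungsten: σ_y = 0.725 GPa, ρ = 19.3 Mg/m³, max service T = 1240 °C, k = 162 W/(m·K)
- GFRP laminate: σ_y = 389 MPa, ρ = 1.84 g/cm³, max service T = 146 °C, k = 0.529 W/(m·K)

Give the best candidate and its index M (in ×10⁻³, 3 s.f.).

beryllium, M = 25.6×10⁻³

Screen on constraints: max service T ≥ 197 °C; k ≥ 81.3 W/(m·K). Survivors: beryllium, tungsten.
Normalizing units and computing the index:
  beryllium: σ_y = 323.0 MPa, ρ = 1842 kg/m³
  tungsten: σ_y = 725.0 MPa, ρ = 19300 kg/m³
  beryllium: M = 25.6×10⁻³
  tungsten: M = 4.18×10⁻³
Beryllium ranks first.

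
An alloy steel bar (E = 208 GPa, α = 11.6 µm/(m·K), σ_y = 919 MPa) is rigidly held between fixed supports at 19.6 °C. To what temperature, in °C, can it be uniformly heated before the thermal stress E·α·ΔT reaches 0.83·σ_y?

336 °C

E·α·ΔT = 762.8 MPa ⇒ ΔT = 762.8 / (208.0×10³ × 11.6×10⁻⁶) = 316.1 K.
T = 19.6 + 316.1 = 335.7 °C.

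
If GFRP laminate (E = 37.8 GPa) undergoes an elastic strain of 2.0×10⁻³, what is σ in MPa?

σ = E·ε = 37800 MPa × 2.0×10⁻³ = 75.6 MPa.

75.6 MPa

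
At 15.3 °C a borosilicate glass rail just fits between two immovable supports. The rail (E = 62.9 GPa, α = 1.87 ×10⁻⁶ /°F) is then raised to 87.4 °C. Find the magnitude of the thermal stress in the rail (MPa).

α = 1.87×10⁻⁶/°F × 9/5 = 3.37×10⁻⁶/K.
ΔT = 72.10 K. Constrained thermal stress σ = E·α·ΔT = 62.90×10³ MPa × 3.37×10⁻⁶ × 72.10 = 15.3 MPa (compressive).

15.3 MPa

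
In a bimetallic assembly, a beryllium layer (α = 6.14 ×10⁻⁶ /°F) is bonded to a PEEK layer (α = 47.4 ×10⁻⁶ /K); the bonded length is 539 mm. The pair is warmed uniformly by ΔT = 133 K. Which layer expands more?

beryllium: α = 6.14×10⁻⁶/°F × 9/5 = 11.1×10⁻⁶/K.
α(beryllium) = 11.1×10⁻⁶/K vs α(PEEK) = 47.4×10⁻⁶/K.
Higher α expands more for the same ΔT: PEEK.

PEEK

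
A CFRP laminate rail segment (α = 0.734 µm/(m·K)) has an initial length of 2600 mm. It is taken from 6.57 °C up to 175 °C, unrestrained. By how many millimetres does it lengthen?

0.321 mm

ΔT = 175 − 6.57 = 168.4 K.
ΔL = α·L₀·ΔT = 0.734×10⁻⁶ × 2600 mm × 168.4 K = 0.321 mm.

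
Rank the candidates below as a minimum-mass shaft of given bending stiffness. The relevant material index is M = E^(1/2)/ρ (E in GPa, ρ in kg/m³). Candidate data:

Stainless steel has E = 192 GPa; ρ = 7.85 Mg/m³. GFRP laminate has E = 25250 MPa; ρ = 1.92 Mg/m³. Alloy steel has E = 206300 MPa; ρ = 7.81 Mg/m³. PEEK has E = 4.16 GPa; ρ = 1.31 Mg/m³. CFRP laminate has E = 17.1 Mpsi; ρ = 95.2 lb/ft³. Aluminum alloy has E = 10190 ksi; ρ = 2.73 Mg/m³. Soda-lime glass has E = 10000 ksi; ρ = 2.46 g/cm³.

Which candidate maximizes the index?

Normalizing units and computing the index:
  stainless steel: E = 192.0 GPa, ρ = 7850 kg/m³
  GFRP laminate: E = 25.25 GPa, ρ = 1920 kg/m³
  alloy steel: E = 206.3 GPa, ρ = 7810 kg/m³
  PEEK: E = 4.160 GPa, ρ = 1310 kg/m³
  CFRP laminate: E = 117.9 GPa, ρ = 1525 kg/m³
  aluminum alloy: E = 70.26 GPa, ρ = 2730 kg/m³
  soda-lime glass: E = 68.95 GPa, ρ = 2460 kg/m³
  CFRP laminate: M = 7.12×10⁻³
  soda-lime glass: M = 3.38×10⁻³
  aluminum alloy: M = 3.07×10⁻³
  GFRP laminate: M = 2.62×10⁻³
  alloy steel: M = 1.84×10⁻³
  stainless steel: M = 1.77×10⁻³
  PEEK: M = 1.56×10⁻³
CFRP laminate has the largest M.

CFRP laminate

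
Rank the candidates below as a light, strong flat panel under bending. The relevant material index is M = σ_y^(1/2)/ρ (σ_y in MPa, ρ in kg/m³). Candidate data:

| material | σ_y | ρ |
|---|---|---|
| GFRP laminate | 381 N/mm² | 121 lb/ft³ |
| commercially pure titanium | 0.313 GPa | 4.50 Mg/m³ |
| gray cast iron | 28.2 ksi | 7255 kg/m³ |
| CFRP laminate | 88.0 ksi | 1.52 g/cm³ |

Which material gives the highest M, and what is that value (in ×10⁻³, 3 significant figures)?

CFRP laminate, M = 16.2×10⁻³

After converting to SI:
  GFRP laminate: σ_y = 381.0 MPa, ρ = 1938 kg/m³
  commercially pure titanium: σ_y = 313.0 MPa, ρ = 4500 kg/m³
  gray cast iron: σ_y = 194.4 MPa, ρ = 7255 kg/m³
  CFRP laminate: σ_y = 606.7 MPa, ρ = 1520 kg/m³
  CFRP laminate: M = 16.2×10⁻³
  GFRP laminate: M = 10.1×10⁻³
  commercially pure titanium: M = 3.93×10⁻³
  gray cast iron: M = 1.92×10⁻³
CFRP laminate has the largest M.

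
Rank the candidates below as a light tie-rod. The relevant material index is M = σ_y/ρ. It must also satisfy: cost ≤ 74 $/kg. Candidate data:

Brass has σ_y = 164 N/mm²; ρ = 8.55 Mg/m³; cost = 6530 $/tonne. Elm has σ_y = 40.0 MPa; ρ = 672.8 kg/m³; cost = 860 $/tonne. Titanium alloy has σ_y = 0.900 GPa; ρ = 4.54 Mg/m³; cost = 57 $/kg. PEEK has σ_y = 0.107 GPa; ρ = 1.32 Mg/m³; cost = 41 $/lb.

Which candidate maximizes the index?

Screen on constraints: cost ≤ 74 $/kg. Survivors: brass, elm, titanium alloy.
Normalizing units and computing the index:
  brass: σ_y = 164.0 MPa, ρ = 8550 kg/m³
  elm: σ_y = 40.00 MPa, ρ = 672.8 kg/m³
  titanium alloy: σ_y = 900.0 MPa, ρ = 4540 kg/m³
  titanium alloy: M = 198 kN·m/kg
  elm: M = 59.5 kN·m/kg
  brass: M = 19.2 kN·m/kg
Titanium alloy has the largest M.

titanium alloy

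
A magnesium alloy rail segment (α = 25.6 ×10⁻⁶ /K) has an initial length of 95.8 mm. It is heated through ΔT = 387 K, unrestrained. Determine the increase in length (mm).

ΔL = α·L₀·ΔT = 25.6×10⁻⁶ × 95.8 mm × 387.0 K = 0.949 mm.

0.949 mm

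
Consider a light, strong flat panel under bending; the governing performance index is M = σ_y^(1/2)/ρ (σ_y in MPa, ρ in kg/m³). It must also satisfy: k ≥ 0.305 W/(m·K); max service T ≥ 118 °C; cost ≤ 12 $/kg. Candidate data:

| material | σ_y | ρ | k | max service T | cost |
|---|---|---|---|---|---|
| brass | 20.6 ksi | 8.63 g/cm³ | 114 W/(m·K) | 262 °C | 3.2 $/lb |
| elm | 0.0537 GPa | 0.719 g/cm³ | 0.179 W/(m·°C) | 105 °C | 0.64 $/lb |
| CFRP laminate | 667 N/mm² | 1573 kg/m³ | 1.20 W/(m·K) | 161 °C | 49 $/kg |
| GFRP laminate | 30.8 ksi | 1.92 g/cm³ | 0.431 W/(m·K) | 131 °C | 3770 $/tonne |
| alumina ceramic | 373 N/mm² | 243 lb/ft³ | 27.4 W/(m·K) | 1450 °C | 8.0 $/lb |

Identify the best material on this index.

GFRP laminate

Screen on constraints: k ≥ 0.305 W/(m·K); max service T ≥ 118 °C; cost ≤ 12 $/kg. Survivors: brass, GFRP laminate.
Convert each candidate to consistent units, then evaluate M:
  brass: σ_y = 142.0 MPa, ρ = 8630 kg/m³
  GFRP laminate: σ_y = 212.4 MPa, ρ = 1920 kg/m³
  GFRP laminate: M = 7.59×10⁻³
  brass: M = 1.38×10⁻³
GFRP laminate ranks first.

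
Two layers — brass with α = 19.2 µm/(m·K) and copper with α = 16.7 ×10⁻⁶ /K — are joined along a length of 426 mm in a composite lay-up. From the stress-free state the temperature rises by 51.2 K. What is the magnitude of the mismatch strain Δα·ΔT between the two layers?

1.28×10⁻⁴

Δα = |19.2 − 16.7|×10⁻⁶/K = 2.50×10⁻⁶/K.
Mismatch strain = Δα·ΔT = 2.50×10⁻⁶ × 51.2 = 1.28×10⁻⁴.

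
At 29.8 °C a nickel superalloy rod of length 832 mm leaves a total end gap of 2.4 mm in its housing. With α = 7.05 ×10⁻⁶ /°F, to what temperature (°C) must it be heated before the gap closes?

α = 7.05×10⁻⁶/°F × 9/5 = 12.7×10⁻⁶/K.
α·L₀·ΔT = 2.4 mm ⇒ ΔT = 2.4 / (12.7×10⁻⁶ × 832.0) = 227.3 K.
T = 29.8 + 227.3 = 257.1 °C.

257 °C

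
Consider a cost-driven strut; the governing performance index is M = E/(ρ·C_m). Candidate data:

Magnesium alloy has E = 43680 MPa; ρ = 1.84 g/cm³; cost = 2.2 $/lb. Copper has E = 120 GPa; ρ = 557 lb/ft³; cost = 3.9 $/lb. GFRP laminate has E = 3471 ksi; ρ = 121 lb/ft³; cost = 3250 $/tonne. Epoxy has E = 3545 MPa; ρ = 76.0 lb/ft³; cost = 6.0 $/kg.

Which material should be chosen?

Normalizing units and computing the index:
  magnesium alloy: E = 43.68 GPa, ρ = 1840 kg/m³, cost = 4.850 $/kg
  copper: E = 120.0 GPa, ρ = 8922 kg/m³, cost = 8.598 $/kg
  GFRP laminate: E = 23.93 GPa, ρ = 1938 kg/m³, cost = 3.250 $/kg
  epoxy: E = 3.545 GPa, ρ = 1217 kg/m³, cost = 6.000 $/kg
  magnesium alloy: M = 4.89 MN·m per $
  GFRP laminate: M = 3.80 MN·m per $
  copper: M = 1.56 MN·m per $
  epoxy: M = 0.485 MN·m per $
Magnesium alloy has the largest M.

magnesium alloy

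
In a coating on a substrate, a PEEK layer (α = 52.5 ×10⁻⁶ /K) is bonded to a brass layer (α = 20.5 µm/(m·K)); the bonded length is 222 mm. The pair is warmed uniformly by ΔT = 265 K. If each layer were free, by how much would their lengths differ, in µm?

Δα = |52.5 − 20.5|×10⁻⁶/K = 32.0×10⁻⁶/K.
ΔL_mismatch = Δα·L·ΔT = 32.0×10⁻⁶ × 222.0 mm × 265.0 K = 1880 µm.

1880 µm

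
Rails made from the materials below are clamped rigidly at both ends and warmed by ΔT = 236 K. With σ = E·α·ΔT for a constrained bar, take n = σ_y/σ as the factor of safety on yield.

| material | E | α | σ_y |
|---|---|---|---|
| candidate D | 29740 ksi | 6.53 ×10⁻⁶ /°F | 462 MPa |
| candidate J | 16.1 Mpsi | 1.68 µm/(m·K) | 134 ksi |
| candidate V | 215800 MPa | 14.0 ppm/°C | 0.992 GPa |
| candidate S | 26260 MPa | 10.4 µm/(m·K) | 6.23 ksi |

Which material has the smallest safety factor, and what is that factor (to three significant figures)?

Converting E to GPa, α to ×10⁻⁶/K, σ_y to MPa, then σ and n for each:
  candidate D: E = 205.1, α = 11.8, σ_y = 462.0 → σ = 569 MPa, n = 0.812
  candidate J: E = 111.0, α = 1.68, σ_y = 923.9 → σ = 44.0 MPa, n = 21.0
  candidate V: E = 215.8, α = 14.0, σ_y = 992.0 → σ = 713 MPa, n = 1.39
  candidate S: E = 26.26, α = 10.4, σ_y = 42.95 → σ = 64.5 MPa, n = 0.666
Candidate S has the lowest safety factor, n = 0.666.

candidate S, n = 0.666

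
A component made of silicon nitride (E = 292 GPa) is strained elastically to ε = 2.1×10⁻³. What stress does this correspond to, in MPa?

σ = E·ε = 292000 MPa × 2.1×10⁻³ = 613 MPa.

613 MPa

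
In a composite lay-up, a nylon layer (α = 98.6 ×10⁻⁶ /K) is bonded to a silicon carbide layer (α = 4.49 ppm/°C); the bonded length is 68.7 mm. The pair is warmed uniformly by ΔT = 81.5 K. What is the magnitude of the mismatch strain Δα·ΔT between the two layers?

Δα = |98.6 − 4.49|×10⁻⁶/K = 94.1×10⁻⁶/K.
Mismatch strain = Δα·ΔT = 94.1×10⁻⁶ × 81.5 = 7.67×10⁻³.

7.67×10⁻³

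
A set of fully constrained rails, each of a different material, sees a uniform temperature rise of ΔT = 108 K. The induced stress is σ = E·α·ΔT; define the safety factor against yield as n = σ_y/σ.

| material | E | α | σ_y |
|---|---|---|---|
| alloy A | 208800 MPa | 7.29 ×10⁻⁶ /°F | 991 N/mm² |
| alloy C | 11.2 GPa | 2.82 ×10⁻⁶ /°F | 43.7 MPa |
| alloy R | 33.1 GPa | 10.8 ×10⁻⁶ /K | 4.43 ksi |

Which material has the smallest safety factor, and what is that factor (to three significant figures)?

Converting E to GPa, α to ×10⁻⁶/K, σ_y to MPa, then σ and n for each:
  alloy A: E = 208.8, α = 13.1, σ_y = 991.0 → σ = 296 MPa, n = 3.35
  alloy C: E = 11.20, α = 5.08, σ_y = 43.70 → σ = 6.14 MPa, n = 7.12
  alloy R: E = 33.10, α = 10.8, σ_y = 30.54 → σ = 38.6 MPa, n = 0.791
Smallest n: alloy R with n = 0.791.

alloy R, n = 0.791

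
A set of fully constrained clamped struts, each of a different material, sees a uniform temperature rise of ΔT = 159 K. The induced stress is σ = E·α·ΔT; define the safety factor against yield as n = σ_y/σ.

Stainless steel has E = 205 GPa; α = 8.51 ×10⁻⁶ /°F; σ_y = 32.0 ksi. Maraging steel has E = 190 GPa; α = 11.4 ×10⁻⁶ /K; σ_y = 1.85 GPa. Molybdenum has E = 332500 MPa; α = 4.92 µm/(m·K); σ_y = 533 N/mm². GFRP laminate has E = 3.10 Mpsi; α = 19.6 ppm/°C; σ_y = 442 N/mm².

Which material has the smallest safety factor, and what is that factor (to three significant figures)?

stainless steel, n = 0.442

In consistent units (E in GPa, α in ×10⁻⁶/K, σ_y in MPa):
  stainless steel: E = 205.0, α = 15.3, σ_y = 220.6 → σ = 499 MPa, n = 0.442
  maraging steel: E = 190.0, α = 11.4, σ_y = 1850 → σ = 344 MPa, n = 5.37
  molybdenum: E = 332.5, α = 4.92, σ_y = 533.0 → σ = 260 MPa, n = 2.05
  GFRP laminate: E = 21.37, α = 19.6, σ_y = 442.0 → σ = 66.6 MPa, n = 6.64
The minimum is stainless steel at n = 0.442.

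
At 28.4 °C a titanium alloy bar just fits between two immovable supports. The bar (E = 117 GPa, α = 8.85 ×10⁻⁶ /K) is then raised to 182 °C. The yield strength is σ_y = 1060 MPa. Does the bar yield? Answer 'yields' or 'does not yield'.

ΔT = 153.6 K. Constrained thermal stress σ = E·α·ΔT = 117.0×10³ MPa × 8.85×10⁻⁶ × 153.6 = 159 MPa (compressive).
Compare to σ_y = 1060 MPa: σ < σ_y, so it does not yield.

does not yield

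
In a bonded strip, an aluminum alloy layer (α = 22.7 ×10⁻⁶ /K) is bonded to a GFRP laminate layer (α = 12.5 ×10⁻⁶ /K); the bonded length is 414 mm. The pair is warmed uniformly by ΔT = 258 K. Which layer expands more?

aluminum alloy

α(aluminum alloy) = 22.7×10⁻⁶/K vs α(GFRP laminate) = 12.5×10⁻⁶/K.
Higher α expands more for the same ΔT: aluminum alloy.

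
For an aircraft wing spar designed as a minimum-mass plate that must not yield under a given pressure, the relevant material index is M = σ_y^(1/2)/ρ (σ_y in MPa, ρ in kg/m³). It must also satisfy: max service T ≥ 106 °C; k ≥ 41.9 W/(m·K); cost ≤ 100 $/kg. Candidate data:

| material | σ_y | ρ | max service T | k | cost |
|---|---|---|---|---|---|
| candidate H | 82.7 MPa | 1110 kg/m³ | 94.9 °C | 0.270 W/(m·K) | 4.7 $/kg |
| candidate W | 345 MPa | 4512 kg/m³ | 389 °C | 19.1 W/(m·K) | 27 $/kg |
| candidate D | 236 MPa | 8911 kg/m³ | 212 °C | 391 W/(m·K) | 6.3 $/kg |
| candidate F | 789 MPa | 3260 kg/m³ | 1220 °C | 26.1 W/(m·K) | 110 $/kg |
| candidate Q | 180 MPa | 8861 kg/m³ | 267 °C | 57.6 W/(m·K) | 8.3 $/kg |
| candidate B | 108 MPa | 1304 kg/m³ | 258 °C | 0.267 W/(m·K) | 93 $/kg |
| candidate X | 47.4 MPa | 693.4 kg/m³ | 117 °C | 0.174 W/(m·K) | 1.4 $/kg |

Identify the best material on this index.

Screen on constraints: max service T ≥ 106 °C; k ≥ 41.9 W/(m·K); cost ≤ 100 $/kg. Survivors: candidate D, candidate Q.
Evaluate M for each candidate:
  candidate D: M = 1.72×10⁻³
  candidate Q: M = 1.51×10⁻³
Candidate D has the largest M.

candidate D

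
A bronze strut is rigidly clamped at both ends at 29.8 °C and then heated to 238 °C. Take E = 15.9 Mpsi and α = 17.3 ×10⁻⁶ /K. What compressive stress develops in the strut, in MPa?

395 MPa

E = 15.9 Mpsi = 109.6 GPa.
ΔT = 208.2 K. Constrained thermal stress σ = E·α·ΔT = 109.6×10³ MPa × 17.3×10⁻⁶ × 208.2 = 395 MPa (compressive).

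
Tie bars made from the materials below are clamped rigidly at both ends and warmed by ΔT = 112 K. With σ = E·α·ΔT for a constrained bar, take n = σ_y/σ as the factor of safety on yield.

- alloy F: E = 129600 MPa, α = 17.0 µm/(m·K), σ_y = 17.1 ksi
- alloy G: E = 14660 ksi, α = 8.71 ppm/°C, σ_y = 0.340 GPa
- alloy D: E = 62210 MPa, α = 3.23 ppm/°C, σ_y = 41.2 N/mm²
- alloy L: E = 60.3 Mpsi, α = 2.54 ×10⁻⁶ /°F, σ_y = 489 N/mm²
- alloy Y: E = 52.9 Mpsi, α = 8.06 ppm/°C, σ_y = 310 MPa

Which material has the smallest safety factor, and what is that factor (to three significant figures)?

With everything in SI (GPa, ×10⁻⁶/K, MPa):
  alloy F: E = 129.6, α = 17.0, σ_y = 117.9 → σ = 247 MPa, n = 0.478
  alloy G: E = 101.1, α = 8.71, σ_y = 340.0 → σ = 98.6 MPa, n = 3.45
  alloy D: E = 62.21, α = 3.23, σ_y = 41.20 → σ = 22.5 MPa, n = 1.83
  alloy L: E = 415.8, α = 4.57, σ_y = 489.0 → σ = 213 MPa, n = 2.30
  alloy Y: E = 364.7, α = 8.06, σ_y = 310.0 → σ = 329 MPa, n = 0.942
Alloy F has the lowest safety factor, n = 0.478.

alloy F, n = 0.478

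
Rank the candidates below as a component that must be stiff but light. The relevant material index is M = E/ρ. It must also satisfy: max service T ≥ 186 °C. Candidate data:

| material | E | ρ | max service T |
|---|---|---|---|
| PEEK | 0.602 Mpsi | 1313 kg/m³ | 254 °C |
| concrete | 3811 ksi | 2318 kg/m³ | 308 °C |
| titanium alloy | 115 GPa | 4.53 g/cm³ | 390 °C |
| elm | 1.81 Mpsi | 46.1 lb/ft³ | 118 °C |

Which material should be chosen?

Screen on constraints: max service T ≥ 186 °C. Survivors: PEEK, concrete, titanium alloy.
Normalizing units and computing the index:
  PEEK: E = 4.151 GPa, ρ = 1313 kg/m³
  concrete: E = 26.28 GPa, ρ = 2318 kg/m³
  titanium alloy: E = 115.0 GPa, ρ = 4530 kg/m³
  titanium alloy: M = 25.4 MN·m/kg
  concrete: M = 11.3 MN·m/kg
  PEEK: M = 3.16 MN·m/kg
Titanium alloy has the largest M.

titanium alloy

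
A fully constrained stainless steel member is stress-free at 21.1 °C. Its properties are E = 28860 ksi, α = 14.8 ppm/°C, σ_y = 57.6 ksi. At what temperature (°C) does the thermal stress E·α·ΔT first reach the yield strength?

156 °C

E = 28860 ksi = 199.0 GPa.
σ_y = 57.6 ksi = 397.1 MPa.
E·α·ΔT = 397.1 MPa ⇒ ΔT = 397.1 / (199.0×10³ × 14.8×10⁻⁶) = 134.9 K.
T = 21.1 + 134.9 = 156.0 °C.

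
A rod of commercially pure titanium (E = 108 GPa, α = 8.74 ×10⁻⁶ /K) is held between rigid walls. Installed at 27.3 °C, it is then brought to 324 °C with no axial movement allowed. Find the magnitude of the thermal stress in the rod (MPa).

ΔT = 296.7 K. Constrained thermal stress σ = E·α·ΔT = 108.0×10³ MPa × 8.74×10⁻⁶ × 296.7 = 280 MPa (compressive).

280 MPa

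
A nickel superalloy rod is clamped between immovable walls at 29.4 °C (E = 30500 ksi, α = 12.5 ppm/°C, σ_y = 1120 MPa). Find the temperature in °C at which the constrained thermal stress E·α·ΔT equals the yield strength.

E = 30500 ksi = 210.3 GPa.
E·α·ΔT = 1120 MPa ⇒ ΔT = 1120 / (210.3×10³ × 12.5×10⁻⁶) = 426.1 K.
T = 29.4 + 426.1 = 455.5 °C.

455 °C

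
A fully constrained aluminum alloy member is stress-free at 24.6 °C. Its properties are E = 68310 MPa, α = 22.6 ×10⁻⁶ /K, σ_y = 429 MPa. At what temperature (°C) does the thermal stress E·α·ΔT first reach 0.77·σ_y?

E = 68310 MPa = 68.31 GPa.
E·α·ΔT = 330.3 MPa ⇒ ΔT = 330.3 / (68.31×10³ × 22.6×10⁻⁶) = 214.0 K.
T = 24.6 + 214.0 = 238.6 °C.

239 °C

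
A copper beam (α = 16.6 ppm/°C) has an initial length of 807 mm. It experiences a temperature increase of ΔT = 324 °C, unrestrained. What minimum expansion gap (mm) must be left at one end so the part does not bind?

ΔL = α·L₀·ΔT = 16.6×10⁻⁶ × 807 mm × 324.0 K = 4.34 mm.

4.34 mm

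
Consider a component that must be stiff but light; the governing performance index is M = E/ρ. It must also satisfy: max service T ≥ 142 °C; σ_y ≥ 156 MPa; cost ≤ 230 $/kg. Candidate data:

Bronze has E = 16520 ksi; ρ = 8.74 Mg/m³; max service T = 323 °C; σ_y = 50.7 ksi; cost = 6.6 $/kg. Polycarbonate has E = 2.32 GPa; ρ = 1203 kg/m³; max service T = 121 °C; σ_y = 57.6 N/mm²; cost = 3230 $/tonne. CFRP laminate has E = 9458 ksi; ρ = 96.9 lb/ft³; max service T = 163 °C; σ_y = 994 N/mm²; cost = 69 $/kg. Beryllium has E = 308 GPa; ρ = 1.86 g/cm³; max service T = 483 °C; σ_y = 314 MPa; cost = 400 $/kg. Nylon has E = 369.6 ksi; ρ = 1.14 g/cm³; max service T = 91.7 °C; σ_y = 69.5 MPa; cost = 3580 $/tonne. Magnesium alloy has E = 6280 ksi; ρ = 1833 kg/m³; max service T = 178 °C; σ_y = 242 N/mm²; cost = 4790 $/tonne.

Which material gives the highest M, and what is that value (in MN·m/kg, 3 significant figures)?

CFRP laminate, M = 42.0 MN·m/kg

Screen on constraints: max service T ≥ 142 °C; σ_y ≥ 156 MPa; cost ≤ 230 $/kg. Survivors: bronze, CFRP laminate, magnesium alloy.
Putting every candidate on a common basis:
  bronze: E = 113.9 GPa, ρ = 8740 kg/m³
  CFRP laminate: E = 65.21 GPa, ρ = 1552 kg/m³
  magnesium alloy: E = 43.30 GPa, ρ = 1833 kg/m³
  CFRP laminate: M = 42.0 MN·m/kg
  magnesium alloy: M = 23.6 MN·m/kg
  bronze: M = 13.0 MN·m/kg
Highest index: CFRP laminate.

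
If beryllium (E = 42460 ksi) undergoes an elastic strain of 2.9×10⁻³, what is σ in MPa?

E = 42460 ksi = 292.8 GPa.
σ = E·ε = 292800 MPa × 2.9×10⁻³ = 849 MPa.

849 MPa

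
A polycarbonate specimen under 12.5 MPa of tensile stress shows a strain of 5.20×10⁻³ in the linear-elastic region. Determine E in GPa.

2.40 GPa

E = σ/ε = 12.5 MPa / 5.20×10⁻³ = 2404 MPa = 2.40 GPa.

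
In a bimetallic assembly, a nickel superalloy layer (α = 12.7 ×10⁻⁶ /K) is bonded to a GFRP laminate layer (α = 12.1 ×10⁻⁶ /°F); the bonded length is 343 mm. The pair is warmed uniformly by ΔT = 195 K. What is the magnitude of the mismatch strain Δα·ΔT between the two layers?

GFRP laminate: α = 12.1×10⁻⁶/°F × 9/5 = 21.8×10⁻⁶/K.
Δα = |12.7 − 21.8|×10⁻⁶/K = 9.08×10⁻⁶/K.
Mismatch strain = Δα·ΔT = 9.08×10⁻⁶ × 195.0 = 1.77×10⁻³.

1.77×10⁻³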